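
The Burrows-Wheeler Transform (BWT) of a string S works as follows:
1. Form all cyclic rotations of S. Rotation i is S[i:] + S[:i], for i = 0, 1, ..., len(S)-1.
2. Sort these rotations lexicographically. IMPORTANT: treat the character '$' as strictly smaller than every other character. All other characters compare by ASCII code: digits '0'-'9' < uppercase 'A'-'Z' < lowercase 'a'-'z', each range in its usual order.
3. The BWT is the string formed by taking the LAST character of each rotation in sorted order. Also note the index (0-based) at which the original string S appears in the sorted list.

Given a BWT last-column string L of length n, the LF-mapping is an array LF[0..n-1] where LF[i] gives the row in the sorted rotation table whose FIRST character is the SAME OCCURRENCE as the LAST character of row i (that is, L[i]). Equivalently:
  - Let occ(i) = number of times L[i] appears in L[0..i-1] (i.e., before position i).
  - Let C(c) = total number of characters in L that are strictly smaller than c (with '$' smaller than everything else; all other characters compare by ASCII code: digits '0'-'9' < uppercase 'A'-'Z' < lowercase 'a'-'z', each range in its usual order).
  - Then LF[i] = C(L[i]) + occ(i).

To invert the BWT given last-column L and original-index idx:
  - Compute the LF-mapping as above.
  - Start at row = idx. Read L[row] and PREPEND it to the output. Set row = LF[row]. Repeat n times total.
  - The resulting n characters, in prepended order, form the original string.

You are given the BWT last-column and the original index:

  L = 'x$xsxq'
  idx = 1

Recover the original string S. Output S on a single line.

LF mapping: 3 0 4 2 5 1
Walk LF starting at row 1, prepending L[row]:
  step 1: row=1, L[1]='$', prepend. Next row=LF[1]=0
  step 2: row=0, L[0]='x', prepend. Next row=LF[0]=3
  step 3: row=3, L[3]='s', prepend. Next row=LF[3]=2
  step 4: row=2, L[2]='x', prepend. Next row=LF[2]=4
  step 5: row=4, L[4]='x', prepend. Next row=LF[4]=5
  step 6: row=5, L[5]='q', prepend. Next row=LF[5]=1
Reversed output: qxxsx$

Answer: qxxsx$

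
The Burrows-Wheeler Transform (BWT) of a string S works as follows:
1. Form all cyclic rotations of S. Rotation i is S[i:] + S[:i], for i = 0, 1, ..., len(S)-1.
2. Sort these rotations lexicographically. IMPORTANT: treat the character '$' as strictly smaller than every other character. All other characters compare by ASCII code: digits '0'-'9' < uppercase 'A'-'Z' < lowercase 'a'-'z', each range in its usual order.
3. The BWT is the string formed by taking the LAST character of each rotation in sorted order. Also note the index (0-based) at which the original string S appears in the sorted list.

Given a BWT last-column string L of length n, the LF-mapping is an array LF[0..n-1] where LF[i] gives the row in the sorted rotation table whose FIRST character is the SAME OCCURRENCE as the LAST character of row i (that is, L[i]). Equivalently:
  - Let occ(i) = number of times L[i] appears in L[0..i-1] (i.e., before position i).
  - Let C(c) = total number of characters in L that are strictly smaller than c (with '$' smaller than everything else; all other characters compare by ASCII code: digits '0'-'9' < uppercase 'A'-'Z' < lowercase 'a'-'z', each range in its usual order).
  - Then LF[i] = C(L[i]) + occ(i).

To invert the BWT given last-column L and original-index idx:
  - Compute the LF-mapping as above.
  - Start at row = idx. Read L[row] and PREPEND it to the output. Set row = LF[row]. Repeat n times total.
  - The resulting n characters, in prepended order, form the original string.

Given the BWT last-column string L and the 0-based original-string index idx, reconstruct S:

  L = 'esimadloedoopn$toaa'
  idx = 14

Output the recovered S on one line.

LF mapping: 6 17 8 10 1 4 9 12 7 5 13 14 16 11 0 18 15 2 3
Walk LF starting at row 14, prepending L[row]:
  step 1: row=14, L[14]='$', prepend. Next row=LF[14]=0
  step 2: row=0, L[0]='e', prepend. Next row=LF[0]=6
  step 3: row=6, L[6]='l', prepend. Next row=LF[6]=9
  step 4: row=9, L[9]='d', prepend. Next row=LF[9]=5
  step 5: row=5, L[5]='d', prepend. Next row=LF[5]=4
  step 6: row=4, L[4]='a', prepend. Next row=LF[4]=1
  step 7: row=1, L[1]='s', prepend. Next row=LF[1]=17
  step 8: row=17, L[17]='a', prepend. Next row=LF[17]=2
  step 9: row=2, L[2]='i', prepend. Next row=LF[2]=8
  step 10: row=8, L[8]='e', prepend. Next row=LF[8]=7
  step 11: row=7, L[7]='o', prepend. Next row=LF[7]=12
  step 12: row=12, L[12]='p', prepend. Next row=LF[12]=16
  step 13: row=16, L[16]='o', prepend. Next row=LF[16]=15
  step 14: row=15, L[15]='t', prepend. Next row=LF[15]=18
  step 15: row=18, L[18]='a', prepend. Next row=LF[18]=3
  step 16: row=3, L[3]='m', prepend. Next row=LF[3]=10
  step 17: row=10, L[10]='o', prepend. Next row=LF[10]=13
  step 18: row=13, L[13]='n', prepend. Next row=LF[13]=11
  step 19: row=11, L[11]='o', prepend. Next row=LF[11]=14
Reversed output: onomatopoeiasaddle$

Answer: onomatopoeiasaddle$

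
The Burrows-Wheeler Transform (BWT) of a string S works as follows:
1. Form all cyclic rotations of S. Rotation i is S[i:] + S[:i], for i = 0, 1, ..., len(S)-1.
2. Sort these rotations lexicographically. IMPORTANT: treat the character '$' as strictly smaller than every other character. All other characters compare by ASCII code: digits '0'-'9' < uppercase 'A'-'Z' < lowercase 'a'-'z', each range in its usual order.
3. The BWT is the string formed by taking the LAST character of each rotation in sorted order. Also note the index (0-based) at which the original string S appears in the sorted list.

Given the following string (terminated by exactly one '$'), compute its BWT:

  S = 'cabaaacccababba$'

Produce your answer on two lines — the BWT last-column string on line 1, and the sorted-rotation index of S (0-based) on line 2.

Answer: abbaccbabaaa$cca
12

Derivation:
All 16 rotations (rotation i = S[i:]+S[:i]):
  rot[0] = cabaaacccababba$
  rot[1] = abaaacccababba$c
  rot[2] = baaacccababba$ca
  rot[3] = aaacccababba$cab
  rot[4] = aacccababba$caba
  rot[5] = acccababba$cabaa
  rot[6] = cccababba$cabaaa
  rot[7] = ccababba$cabaaac
  rot[8] = cababba$cabaaacc
  rot[9] = ababba$cabaaaccc
  rot[10] = babba$cabaaaccca
  rot[11] = abba$cabaaacccab
  rot[12] = bba$cabaaacccaba
  rot[13] = ba$cabaaacccabab
  rot[14] = a$cabaaacccababb
  rot[15] = $cabaaacccababba
Sorted (with $ < everything):
  sorted[0] = $cabaaacccababba  (last char: 'a')
  sorted[1] = a$cabaaacccababb  (last char: 'b')
  sorted[2] = aaacccababba$cab  (last char: 'b')
  sorted[3] = aacccababba$caba  (last char: 'a')
  sorted[4] = abaaacccababba$c  (last char: 'c')
  sorted[5] = ababba$cabaaaccc  (last char: 'c')
  sorted[6] = abba$cabaaacccab  (last char: 'b')
  sorted[7] = acccababba$cabaa  (last char: 'a')
  sorted[8] = ba$cabaaacccabab  (last char: 'b')
  sorted[9] = baaacccababba$ca  (last char: 'a')
  sorted[10] = babba$cabaaaccca  (last char: 'a')
  sorted[11] = bba$cabaaacccaba  (last char: 'a')
  sorted[12] = cabaaacccababba$  (last char: '$')
  sorted[13] = cababba$cabaaacc  (last char: 'c')
  sorted[14] = ccababba$cabaaac  (last char: 'c')
  sorted[15] = cccababba$cabaaa  (last char: 'a')
Last column: abbaccbabaaa$cca
Original string S is at sorted index 12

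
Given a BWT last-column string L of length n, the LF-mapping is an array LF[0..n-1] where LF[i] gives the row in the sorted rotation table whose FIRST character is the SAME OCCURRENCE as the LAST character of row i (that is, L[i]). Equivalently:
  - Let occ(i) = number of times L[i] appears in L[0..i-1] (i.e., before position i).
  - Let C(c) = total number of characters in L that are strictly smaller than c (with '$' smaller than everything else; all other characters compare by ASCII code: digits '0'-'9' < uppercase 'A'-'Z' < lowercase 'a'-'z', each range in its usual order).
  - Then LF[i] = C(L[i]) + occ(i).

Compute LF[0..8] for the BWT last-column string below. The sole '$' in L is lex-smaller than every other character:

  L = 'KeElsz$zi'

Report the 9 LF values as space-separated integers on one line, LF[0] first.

Char counts: '$':1, 'E':1, 'K':1, 'e':1, 'i':1, 'l':1, 's':1, 'z':2
C (first-col start): C('$')=0, C('E')=1, C('K')=2, C('e')=3, C('i')=4, C('l')=5, C('s')=6, C('z')=7
L[0]='K': occ=0, LF[0]=C('K')+0=2+0=2
L[1]='e': occ=0, LF[1]=C('e')+0=3+0=3
L[2]='E': occ=0, LF[2]=C('E')+0=1+0=1
L[3]='l': occ=0, LF[3]=C('l')+0=5+0=5
L[4]='s': occ=0, LF[4]=C('s')+0=6+0=6
L[5]='z': occ=0, LF[5]=C('z')+0=7+0=7
L[6]='$': occ=0, LF[6]=C('$')+0=0+0=0
L[7]='z': occ=1, LF[7]=C('z')+1=7+1=8
L[8]='i': occ=0, LF[8]=C('i')+0=4+0=4

Answer: 2 3 1 5 6 7 0 8 4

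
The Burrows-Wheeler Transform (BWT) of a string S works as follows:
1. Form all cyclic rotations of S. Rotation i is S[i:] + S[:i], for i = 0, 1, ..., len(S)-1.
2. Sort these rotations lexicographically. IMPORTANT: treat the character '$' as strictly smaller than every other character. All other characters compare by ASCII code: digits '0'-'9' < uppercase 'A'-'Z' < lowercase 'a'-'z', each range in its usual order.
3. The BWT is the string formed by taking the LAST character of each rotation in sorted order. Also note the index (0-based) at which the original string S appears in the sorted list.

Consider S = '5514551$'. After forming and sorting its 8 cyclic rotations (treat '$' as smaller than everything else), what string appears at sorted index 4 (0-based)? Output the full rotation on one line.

Answer: 51$55145

Derivation:
All 8 rotations (rotation i = S[i:]+S[:i]):
  rot[0] = 5514551$
  rot[1] = 514551$5
  rot[2] = 14551$55
  rot[3] = 4551$551
  rot[4] = 551$5514
  rot[5] = 51$55145
  rot[6] = 1$551455
  rot[7] = $5514551
Sorted (with $ < everything):
  sorted[0] = $5514551
  sorted[1] = 1$551455
  sorted[2] = 14551$55
  sorted[3] = 4551$551
  sorted[4] = 51$55145
  sorted[5] = 514551$5
  sorted[6] = 551$5514
  sorted[7] = 5514551$
sorted[4] = 51$55145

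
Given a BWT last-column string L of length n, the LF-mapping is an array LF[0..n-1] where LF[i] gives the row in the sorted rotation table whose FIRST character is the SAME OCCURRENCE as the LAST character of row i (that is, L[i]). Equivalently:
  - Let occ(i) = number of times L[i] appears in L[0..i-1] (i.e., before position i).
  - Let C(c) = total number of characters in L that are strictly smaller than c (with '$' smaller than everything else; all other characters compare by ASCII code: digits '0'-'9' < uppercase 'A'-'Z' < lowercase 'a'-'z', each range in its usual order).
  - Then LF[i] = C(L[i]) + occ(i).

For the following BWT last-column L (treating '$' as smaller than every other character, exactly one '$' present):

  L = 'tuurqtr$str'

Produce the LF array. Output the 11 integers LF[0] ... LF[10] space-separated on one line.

Answer: 6 9 10 2 1 7 3 0 5 8 4

Derivation:
Char counts: '$':1, 'q':1, 'r':3, 's':1, 't':3, 'u':2
C (first-col start): C('$')=0, C('q')=1, C('r')=2, C('s')=5, C('t')=6, C('u')=9
L[0]='t': occ=0, LF[0]=C('t')+0=6+0=6
L[1]='u': occ=0, LF[1]=C('u')+0=9+0=9
L[2]='u': occ=1, LF[2]=C('u')+1=9+1=10
L[3]='r': occ=0, LF[3]=C('r')+0=2+0=2
L[4]='q': occ=0, LF[4]=C('q')+0=1+0=1
L[5]='t': occ=1, LF[5]=C('t')+1=6+1=7
L[6]='r': occ=1, LF[6]=C('r')+1=2+1=3
L[7]='$': occ=0, LF[7]=C('$')+0=0+0=0
L[8]='s': occ=0, LF[8]=C('s')+0=5+0=5
L[9]='t': occ=2, LF[9]=C('t')+2=6+2=8
L[10]='r': occ=2, LF[10]=C('r')+2=2+2=4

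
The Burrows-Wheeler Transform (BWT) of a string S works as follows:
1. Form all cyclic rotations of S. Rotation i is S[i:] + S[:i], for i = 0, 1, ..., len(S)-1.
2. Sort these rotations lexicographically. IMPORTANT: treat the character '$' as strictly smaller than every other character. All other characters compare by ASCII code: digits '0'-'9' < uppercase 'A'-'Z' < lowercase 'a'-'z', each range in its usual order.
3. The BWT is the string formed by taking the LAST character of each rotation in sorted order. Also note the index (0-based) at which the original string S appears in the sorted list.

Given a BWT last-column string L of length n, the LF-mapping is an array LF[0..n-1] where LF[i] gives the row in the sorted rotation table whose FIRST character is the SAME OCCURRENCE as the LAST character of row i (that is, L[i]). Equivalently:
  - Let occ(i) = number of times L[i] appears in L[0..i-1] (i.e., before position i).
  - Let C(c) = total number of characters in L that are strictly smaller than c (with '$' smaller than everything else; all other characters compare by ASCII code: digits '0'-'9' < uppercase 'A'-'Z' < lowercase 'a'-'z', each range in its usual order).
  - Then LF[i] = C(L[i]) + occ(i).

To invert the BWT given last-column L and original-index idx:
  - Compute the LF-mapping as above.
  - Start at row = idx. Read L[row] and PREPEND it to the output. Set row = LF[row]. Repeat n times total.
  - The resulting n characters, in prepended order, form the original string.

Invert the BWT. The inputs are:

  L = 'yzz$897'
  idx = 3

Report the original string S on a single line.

Answer: 9z7z8y$

Derivation:
LF mapping: 4 5 6 0 2 3 1
Walk LF starting at row 3, prepending L[row]:
  step 1: row=3, L[3]='$', prepend. Next row=LF[3]=0
  step 2: row=0, L[0]='y', prepend. Next row=LF[0]=4
  step 3: row=4, L[4]='8', prepend. Next row=LF[4]=2
  step 4: row=2, L[2]='z', prepend. Next row=LF[2]=6
  step 5: row=6, L[6]='7', prepend. Next row=LF[6]=1
  step 6: row=1, L[1]='z', prepend. Next row=LF[1]=5
  step 7: row=5, L[5]='9', prepend. Next row=LF[5]=3
Reversed output: 9z7z8y$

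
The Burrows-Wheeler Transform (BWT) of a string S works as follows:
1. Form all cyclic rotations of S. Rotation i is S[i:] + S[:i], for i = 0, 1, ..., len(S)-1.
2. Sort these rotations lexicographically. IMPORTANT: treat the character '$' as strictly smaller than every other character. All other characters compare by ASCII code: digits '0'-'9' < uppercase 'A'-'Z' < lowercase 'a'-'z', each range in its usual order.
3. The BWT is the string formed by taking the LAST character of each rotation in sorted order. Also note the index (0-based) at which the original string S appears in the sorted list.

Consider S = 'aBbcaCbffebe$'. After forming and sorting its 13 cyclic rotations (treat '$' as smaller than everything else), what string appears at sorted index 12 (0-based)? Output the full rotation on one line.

All 13 rotations (rotation i = S[i:]+S[:i]):
  rot[0] = aBbcaCbffebe$
  rot[1] = BbcaCbffebe$a
  rot[2] = bcaCbffebe$aB
  rot[3] = caCbffebe$aBb
  rot[4] = aCbffebe$aBbc
  rot[5] = Cbffebe$aBbca
  rot[6] = bffebe$aBbcaC
  rot[7] = ffebe$aBbcaCb
  rot[8] = febe$aBbcaCbf
  rot[9] = ebe$aBbcaCbff
  rot[10] = be$aBbcaCbffe
  rot[11] = e$aBbcaCbffeb
  rot[12] = $aBbcaCbffebe
Sorted (with $ < everything):
  sorted[0] = $aBbcaCbffebe
  sorted[1] = BbcaCbffebe$a
  sorted[2] = Cbffebe$aBbca
  sorted[3] = aBbcaCbffebe$
  sorted[4] = aCbffebe$aBbc
  sorted[5] = bcaCbffebe$aB
  sorted[6] = be$aBbcaCbffe
  sorted[7] = bffebe$aBbcaC
  sorted[8] = caCbffebe$aBb
  sorted[9] = e$aBbcaCbffeb
  sorted[10] = ebe$aBbcaCbff
  sorted[11] = febe$aBbcaCbf
  sorted[12] = ffebe$aBbcaCb
sorted[12] = ffebe$aBbcaCb

Answer: ffebe$aBbcaCb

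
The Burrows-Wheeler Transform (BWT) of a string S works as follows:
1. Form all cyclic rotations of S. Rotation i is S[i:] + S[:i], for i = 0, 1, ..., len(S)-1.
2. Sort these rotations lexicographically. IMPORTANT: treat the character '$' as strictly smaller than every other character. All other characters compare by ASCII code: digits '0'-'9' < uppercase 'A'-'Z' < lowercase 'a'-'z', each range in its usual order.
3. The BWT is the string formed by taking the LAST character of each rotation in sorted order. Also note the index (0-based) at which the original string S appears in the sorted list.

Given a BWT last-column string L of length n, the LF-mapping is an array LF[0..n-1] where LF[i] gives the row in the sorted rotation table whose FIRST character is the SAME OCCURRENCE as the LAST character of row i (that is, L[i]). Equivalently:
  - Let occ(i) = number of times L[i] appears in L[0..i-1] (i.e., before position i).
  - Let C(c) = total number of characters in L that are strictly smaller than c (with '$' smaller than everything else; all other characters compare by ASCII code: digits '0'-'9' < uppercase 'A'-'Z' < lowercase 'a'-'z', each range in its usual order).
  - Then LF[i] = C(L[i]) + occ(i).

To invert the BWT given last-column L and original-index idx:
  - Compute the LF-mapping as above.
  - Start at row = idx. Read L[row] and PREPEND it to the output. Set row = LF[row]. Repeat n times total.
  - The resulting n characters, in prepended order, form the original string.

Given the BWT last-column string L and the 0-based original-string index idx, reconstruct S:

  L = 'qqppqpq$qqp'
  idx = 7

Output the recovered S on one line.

LF mapping: 5 6 1 2 7 3 8 0 9 10 4
Walk LF starting at row 7, prepending L[row]:
  step 1: row=7, L[7]='$', prepend. Next row=LF[7]=0
  step 2: row=0, L[0]='q', prepend. Next row=LF[0]=5
  step 3: row=5, L[5]='p', prepend. Next row=LF[5]=3
  step 4: row=3, L[3]='p', prepend. Next row=LF[3]=2
  step 5: row=2, L[2]='p', prepend. Next row=LF[2]=1
  step 6: row=1, L[1]='q', prepend. Next row=LF[1]=6
  step 7: row=6, L[6]='q', prepend. Next row=LF[6]=8
  step 8: row=8, L[8]='q', prepend. Next row=LF[8]=9
  step 9: row=9, L[9]='q', prepend. Next row=LF[9]=10
  step 10: row=10, L[10]='p', prepend. Next row=LF[10]=4
  step 11: row=4, L[4]='q', prepend. Next row=LF[4]=7
Reversed output: qpqqqqpppq$

Answer: qpqqqqpppq$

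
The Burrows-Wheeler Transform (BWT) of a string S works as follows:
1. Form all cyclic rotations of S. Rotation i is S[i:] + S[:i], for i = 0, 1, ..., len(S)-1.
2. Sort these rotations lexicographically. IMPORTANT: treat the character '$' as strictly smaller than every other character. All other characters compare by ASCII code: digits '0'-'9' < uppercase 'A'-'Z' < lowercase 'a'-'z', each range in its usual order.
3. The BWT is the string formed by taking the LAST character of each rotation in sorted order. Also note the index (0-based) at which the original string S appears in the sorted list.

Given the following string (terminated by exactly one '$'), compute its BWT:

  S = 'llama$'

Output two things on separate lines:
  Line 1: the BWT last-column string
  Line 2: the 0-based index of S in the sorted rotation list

All 6 rotations (rotation i = S[i:]+S[:i]):
  rot[0] = llama$
  rot[1] = lama$l
  rot[2] = ama$ll
  rot[3] = ma$lla
  rot[4] = a$llam
  rot[5] = $llama
Sorted (with $ < everything):
  sorted[0] = $llama  (last char: 'a')
  sorted[1] = a$llam  (last char: 'm')
  sorted[2] = ama$ll  (last char: 'l')
  sorted[3] = lama$l  (last char: 'l')
  sorted[4] = llama$  (last char: '$')
  sorted[5] = ma$lla  (last char: 'a')
Last column: amll$a
Original string S is at sorted index 4

Answer: amll$a
4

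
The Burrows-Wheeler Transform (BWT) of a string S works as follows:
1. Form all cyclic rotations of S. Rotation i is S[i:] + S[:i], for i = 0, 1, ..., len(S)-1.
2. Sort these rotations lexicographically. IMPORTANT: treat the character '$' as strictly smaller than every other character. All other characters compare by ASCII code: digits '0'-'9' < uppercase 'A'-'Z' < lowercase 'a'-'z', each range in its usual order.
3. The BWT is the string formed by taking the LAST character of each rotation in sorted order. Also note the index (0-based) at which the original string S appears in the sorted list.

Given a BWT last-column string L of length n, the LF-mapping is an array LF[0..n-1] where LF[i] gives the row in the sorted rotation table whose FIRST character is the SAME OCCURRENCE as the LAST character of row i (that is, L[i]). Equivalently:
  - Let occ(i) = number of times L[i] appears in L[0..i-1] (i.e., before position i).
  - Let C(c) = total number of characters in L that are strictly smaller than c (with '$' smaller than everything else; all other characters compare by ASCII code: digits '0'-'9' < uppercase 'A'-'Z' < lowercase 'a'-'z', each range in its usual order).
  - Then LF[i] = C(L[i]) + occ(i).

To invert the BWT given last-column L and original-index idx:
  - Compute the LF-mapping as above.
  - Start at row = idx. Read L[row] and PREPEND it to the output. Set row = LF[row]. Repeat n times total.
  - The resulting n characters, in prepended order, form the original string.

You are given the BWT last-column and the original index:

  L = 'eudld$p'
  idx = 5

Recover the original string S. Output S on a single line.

LF mapping: 3 6 1 4 2 0 5
Walk LF starting at row 5, prepending L[row]:
  step 1: row=5, L[5]='$', prepend. Next row=LF[5]=0
  step 2: row=0, L[0]='e', prepend. Next row=LF[0]=3
  step 3: row=3, L[3]='l', prepend. Next row=LF[3]=4
  step 4: row=4, L[4]='d', prepend. Next row=LF[4]=2
  step 5: row=2, L[2]='d', prepend. Next row=LF[2]=1
  step 6: row=1, L[1]='u', prepend. Next row=LF[1]=6
  step 7: row=6, L[6]='p', prepend. Next row=LF[6]=5
Reversed output: puddle$

Answer: puddle$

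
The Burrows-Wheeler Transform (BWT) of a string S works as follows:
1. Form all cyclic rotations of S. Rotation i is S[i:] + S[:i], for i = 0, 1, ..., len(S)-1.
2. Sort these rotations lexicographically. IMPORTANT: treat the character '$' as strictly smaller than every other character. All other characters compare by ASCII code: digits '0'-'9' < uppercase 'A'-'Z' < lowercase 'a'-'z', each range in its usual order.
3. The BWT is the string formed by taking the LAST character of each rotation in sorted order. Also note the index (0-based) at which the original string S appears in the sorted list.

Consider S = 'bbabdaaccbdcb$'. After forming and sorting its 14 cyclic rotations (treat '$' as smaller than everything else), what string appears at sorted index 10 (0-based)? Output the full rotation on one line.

Answer: cbdcb$bbabdaac

Derivation:
All 14 rotations (rotation i = S[i:]+S[:i]):
  rot[0] = bbabdaaccbdcb$
  rot[1] = babdaaccbdcb$b
  rot[2] = abdaaccbdcb$bb
  rot[3] = bdaaccbdcb$bba
  rot[4] = daaccbdcb$bbab
  rot[5] = aaccbdcb$bbabd
  rot[6] = accbdcb$bbabda
  rot[7] = ccbdcb$bbabdaa
  rot[8] = cbdcb$bbabdaac
  rot[9] = bdcb$bbabdaacc
  rot[10] = dcb$bbabdaaccb
  rot[11] = cb$bbabdaaccbd
  rot[12] = b$bbabdaaccbdc
  rot[13] = $bbabdaaccbdcb
Sorted (with $ < everything):
  sorted[0] = $bbabdaaccbdcb
  sorted[1] = aaccbdcb$bbabd
  sorted[2] = abdaaccbdcb$bb
  sorted[3] = accbdcb$bbabda
  sorted[4] = b$bbabdaaccbdc
  sorted[5] = babdaaccbdcb$b
  sorted[6] = bbabdaaccbdcb$
  sorted[7] = bdaaccbdcb$bba
  sorted[8] = bdcb$bbabdaacc
  sorted[9] = cb$bbabdaaccbd
  sorted[10] = cbdcb$bbabdaac
  sorted[11] = ccbdcb$bbabdaa
  sorted[12] = daaccbdcb$bbab
  sorted[13] = dcb$bbabdaaccb
sorted[10] = cbdcb$bbabdaac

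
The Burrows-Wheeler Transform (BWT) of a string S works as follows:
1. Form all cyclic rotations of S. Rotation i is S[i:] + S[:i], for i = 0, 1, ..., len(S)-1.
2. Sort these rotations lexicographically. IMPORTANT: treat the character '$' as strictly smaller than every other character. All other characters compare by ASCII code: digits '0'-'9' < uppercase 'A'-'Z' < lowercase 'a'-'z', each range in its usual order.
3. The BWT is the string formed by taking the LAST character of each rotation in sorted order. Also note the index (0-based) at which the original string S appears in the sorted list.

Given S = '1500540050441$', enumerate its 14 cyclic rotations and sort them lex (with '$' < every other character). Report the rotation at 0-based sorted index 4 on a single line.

All 14 rotations (rotation i = S[i:]+S[:i]):
  rot[0] = 1500540050441$
  rot[1] = 500540050441$1
  rot[2] = 00540050441$15
  rot[3] = 0540050441$150
  rot[4] = 540050441$1500
  rot[5] = 40050441$15005
  rot[6] = 0050441$150054
  rot[7] = 050441$1500540
  rot[8] = 50441$15005400
  rot[9] = 0441$150054005
  rot[10] = 441$1500540050
  rot[11] = 41$15005400504
  rot[12] = 1$150054005044
  rot[13] = $1500540050441
Sorted (with $ < everything):
  sorted[0] = $1500540050441
  sorted[1] = 0050441$150054
  sorted[2] = 00540050441$15
  sorted[3] = 0441$150054005
  sorted[4] = 050441$1500540
  sorted[5] = 0540050441$150
  sorted[6] = 1$150054005044
  sorted[7] = 1500540050441$
  sorted[8] = 40050441$15005
  sorted[9] = 41$15005400504
  sorted[10] = 441$1500540050
  sorted[11] = 500540050441$1
  sorted[12] = 50441$15005400
  sorted[13] = 540050441$1500
sorted[4] = 050441$1500540

Answer: 050441$1500540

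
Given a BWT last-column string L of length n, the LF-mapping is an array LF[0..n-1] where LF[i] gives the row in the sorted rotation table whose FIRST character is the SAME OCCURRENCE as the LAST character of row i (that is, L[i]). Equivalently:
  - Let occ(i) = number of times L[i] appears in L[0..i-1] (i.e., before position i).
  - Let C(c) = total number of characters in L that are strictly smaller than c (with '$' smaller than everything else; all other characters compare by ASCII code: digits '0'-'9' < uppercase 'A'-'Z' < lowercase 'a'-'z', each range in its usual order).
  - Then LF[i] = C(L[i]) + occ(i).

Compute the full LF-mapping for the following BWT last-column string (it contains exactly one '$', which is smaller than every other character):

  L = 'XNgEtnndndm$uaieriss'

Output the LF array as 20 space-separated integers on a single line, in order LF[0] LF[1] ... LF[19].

Answer: 3 2 8 1 18 12 13 5 14 6 11 0 19 4 9 7 15 10 16 17

Derivation:
Char counts: '$':1, 'E':1, 'N':1, 'X':1, 'a':1, 'd':2, 'e':1, 'g':1, 'i':2, 'm':1, 'n':3, 'r':1, 's':2, 't':1, 'u':1
C (first-col start): C('$')=0, C('E')=1, C('N')=2, C('X')=3, C('a')=4, C('d')=5, C('e')=7, C('g')=8, C('i')=9, C('m')=11, C('n')=12, C('r')=15, C('s')=16, C('t')=18, C('u')=19
L[0]='X': occ=0, LF[0]=C('X')+0=3+0=3
L[1]='N': occ=0, LF[1]=C('N')+0=2+0=2
L[2]='g': occ=0, LF[2]=C('g')+0=8+0=8
L[3]='E': occ=0, LF[3]=C('E')+0=1+0=1
L[4]='t': occ=0, LF[4]=C('t')+0=18+0=18
L[5]='n': occ=0, LF[5]=C('n')+0=12+0=12
L[6]='n': occ=1, LF[6]=C('n')+1=12+1=13
L[7]='d': occ=0, LF[7]=C('d')+0=5+0=5
L[8]='n': occ=2, LF[8]=C('n')+2=12+2=14
L[9]='d': occ=1, LF[9]=C('d')+1=5+1=6
L[10]='m': occ=0, LF[10]=C('m')+0=11+0=11
L[11]='$': occ=0, LF[11]=C('$')+0=0+0=0
L[12]='u': occ=0, LF[12]=C('u')+0=19+0=19
L[13]='a': occ=0, LF[13]=C('a')+0=4+0=4
L[14]='i': occ=0, LF[14]=C('i')+0=9+0=9
L[15]='e': occ=0, LF[15]=C('e')+0=7+0=7
L[16]='r': occ=0, LF[16]=C('r')+0=15+0=15
L[17]='i': occ=1, LF[17]=C('i')+1=9+1=10
L[18]='s': occ=0, LF[18]=C('s')+0=16+0=16
L[19]='s': occ=1, LF[19]=C('s')+1=16+1=17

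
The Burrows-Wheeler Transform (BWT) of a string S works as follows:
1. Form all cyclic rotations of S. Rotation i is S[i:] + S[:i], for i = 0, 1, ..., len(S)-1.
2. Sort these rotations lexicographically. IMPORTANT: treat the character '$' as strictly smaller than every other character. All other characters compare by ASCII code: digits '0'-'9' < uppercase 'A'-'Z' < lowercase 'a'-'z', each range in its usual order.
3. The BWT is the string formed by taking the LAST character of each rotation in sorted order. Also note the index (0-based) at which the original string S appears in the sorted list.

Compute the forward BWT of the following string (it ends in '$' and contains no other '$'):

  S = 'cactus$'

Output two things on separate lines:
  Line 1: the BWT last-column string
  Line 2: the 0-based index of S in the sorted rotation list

All 7 rotations (rotation i = S[i:]+S[:i]):
  rot[0] = cactus$
  rot[1] = actus$c
  rot[2] = ctus$ca
  rot[3] = tus$cac
  rot[4] = us$cact
  rot[5] = s$cactu
  rot[6] = $cactus
Sorted (with $ < everything):
  sorted[0] = $cactus  (last char: 's')
  sorted[1] = actus$c  (last char: 'c')
  sorted[2] = cactus$  (last char: '$')
  sorted[3] = ctus$ca  (last char: 'a')
  sorted[4] = s$cactu  (last char: 'u')
  sorted[5] = tus$cac  (last char: 'c')
  sorted[6] = us$cact  (last char: 't')
Last column: sc$auct
Original string S is at sorted index 2

Answer: sc$auct
2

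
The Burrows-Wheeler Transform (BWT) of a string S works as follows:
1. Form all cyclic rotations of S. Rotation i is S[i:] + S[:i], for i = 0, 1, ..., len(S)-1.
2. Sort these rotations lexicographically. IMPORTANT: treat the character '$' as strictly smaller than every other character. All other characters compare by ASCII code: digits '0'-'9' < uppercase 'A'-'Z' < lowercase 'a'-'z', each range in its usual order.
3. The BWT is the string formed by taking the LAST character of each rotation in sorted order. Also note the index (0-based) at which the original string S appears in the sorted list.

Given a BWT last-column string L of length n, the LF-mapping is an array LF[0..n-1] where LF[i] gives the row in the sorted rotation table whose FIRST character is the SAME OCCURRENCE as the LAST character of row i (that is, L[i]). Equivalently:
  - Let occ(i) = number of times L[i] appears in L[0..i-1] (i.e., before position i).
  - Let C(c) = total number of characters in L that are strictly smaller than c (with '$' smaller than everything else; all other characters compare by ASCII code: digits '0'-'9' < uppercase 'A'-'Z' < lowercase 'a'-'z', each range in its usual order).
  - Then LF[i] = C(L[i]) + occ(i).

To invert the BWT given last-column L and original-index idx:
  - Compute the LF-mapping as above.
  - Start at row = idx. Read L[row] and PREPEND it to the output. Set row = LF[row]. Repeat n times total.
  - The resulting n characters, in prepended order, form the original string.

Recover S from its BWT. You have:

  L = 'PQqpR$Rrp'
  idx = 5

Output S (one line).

LF mapping: 1 2 7 5 3 0 4 8 6
Walk LF starting at row 5, prepending L[row]:
  step 1: row=5, L[5]='$', prepend. Next row=LF[5]=0
  step 2: row=0, L[0]='P', prepend. Next row=LF[0]=1
  step 3: row=1, L[1]='Q', prepend. Next row=LF[1]=2
  step 4: row=2, L[2]='q', prepend. Next row=LF[2]=7
  step 5: row=7, L[7]='r', prepend. Next row=LF[7]=8
  step 6: row=8, L[8]='p', prepend. Next row=LF[8]=6
  step 7: row=6, L[6]='R', prepend. Next row=LF[6]=4
  step 8: row=4, L[4]='R', prepend. Next row=LF[4]=3
  step 9: row=3, L[3]='p', prepend. Next row=LF[3]=5
Reversed output: pRRprqQP$

Answer: pRRprqQP$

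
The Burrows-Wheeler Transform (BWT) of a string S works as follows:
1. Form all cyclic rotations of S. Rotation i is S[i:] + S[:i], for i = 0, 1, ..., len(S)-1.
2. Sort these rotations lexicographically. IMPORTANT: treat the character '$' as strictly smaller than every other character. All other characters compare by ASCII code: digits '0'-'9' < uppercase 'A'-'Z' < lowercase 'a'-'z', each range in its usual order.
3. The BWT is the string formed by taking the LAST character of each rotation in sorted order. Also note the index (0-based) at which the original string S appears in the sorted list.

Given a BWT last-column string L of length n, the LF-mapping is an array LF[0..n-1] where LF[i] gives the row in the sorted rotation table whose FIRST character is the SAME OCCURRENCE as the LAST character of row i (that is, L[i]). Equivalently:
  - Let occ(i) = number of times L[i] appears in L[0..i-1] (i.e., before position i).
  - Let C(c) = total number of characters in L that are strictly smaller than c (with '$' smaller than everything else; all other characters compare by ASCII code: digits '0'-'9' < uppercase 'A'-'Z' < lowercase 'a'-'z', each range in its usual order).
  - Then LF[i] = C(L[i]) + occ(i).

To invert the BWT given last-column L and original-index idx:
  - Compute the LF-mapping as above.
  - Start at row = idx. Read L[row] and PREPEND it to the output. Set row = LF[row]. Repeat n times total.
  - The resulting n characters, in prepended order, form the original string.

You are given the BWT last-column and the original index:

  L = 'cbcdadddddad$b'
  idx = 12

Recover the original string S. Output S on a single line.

LF mapping: 5 3 6 7 1 8 9 10 11 12 2 13 0 4
Walk LF starting at row 12, prepending L[row]:
  step 1: row=12, L[12]='$', prepend. Next row=LF[12]=0
  step 2: row=0, L[0]='c', prepend. Next row=LF[0]=5
  step 3: row=5, L[5]='d', prepend. Next row=LF[5]=8
  step 4: row=8, L[8]='d', prepend. Next row=LF[8]=11
  step 5: row=11, L[11]='d', prepend. Next row=LF[11]=13
  step 6: row=13, L[13]='b', prepend. Next row=LF[13]=4
  step 7: row=4, L[4]='a', prepend. Next row=LF[4]=1
  step 8: row=1, L[1]='b', prepend. Next row=LF[1]=3
  step 9: row=3, L[3]='d', prepend. Next row=LF[3]=7
  step 10: row=7, L[7]='d', prepend. Next row=LF[7]=10
  step 11: row=10, L[10]='a', prepend. Next row=LF[10]=2
  step 12: row=2, L[2]='c', prepend. Next row=LF[2]=6
  step 13: row=6, L[6]='d', prepend. Next row=LF[6]=9
  step 14: row=9, L[9]='d', prepend. Next row=LF[9]=12
Reversed output: ddcaddbabdddc$

Answer: ddcaddbabdddc$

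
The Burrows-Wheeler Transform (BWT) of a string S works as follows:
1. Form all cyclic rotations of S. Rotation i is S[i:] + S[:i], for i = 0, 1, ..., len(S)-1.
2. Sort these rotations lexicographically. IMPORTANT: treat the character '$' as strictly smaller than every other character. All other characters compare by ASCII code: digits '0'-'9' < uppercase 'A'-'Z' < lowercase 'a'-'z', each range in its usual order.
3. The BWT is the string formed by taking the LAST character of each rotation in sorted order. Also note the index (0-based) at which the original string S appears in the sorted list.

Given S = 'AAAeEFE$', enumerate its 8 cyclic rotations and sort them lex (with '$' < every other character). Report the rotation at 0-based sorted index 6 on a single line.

Answer: FE$AAAeE

Derivation:
All 8 rotations (rotation i = S[i:]+S[:i]):
  rot[0] = AAAeEFE$
  rot[1] = AAeEFE$A
  rot[2] = AeEFE$AA
  rot[3] = eEFE$AAA
  rot[4] = EFE$AAAe
  rot[5] = FE$AAAeE
  rot[6] = E$AAAeEF
  rot[7] = $AAAeEFE
Sorted (with $ < everything):
  sorted[0] = $AAAeEFE
  sorted[1] = AAAeEFE$
  sorted[2] = AAeEFE$A
  sorted[3] = AeEFE$AA
  sorted[4] = E$AAAeEF
  sorted[5] = EFE$AAAe
  sorted[6] = FE$AAAeE
  sorted[7] = eEFE$AAA
sorted[6] = FE$AAAeE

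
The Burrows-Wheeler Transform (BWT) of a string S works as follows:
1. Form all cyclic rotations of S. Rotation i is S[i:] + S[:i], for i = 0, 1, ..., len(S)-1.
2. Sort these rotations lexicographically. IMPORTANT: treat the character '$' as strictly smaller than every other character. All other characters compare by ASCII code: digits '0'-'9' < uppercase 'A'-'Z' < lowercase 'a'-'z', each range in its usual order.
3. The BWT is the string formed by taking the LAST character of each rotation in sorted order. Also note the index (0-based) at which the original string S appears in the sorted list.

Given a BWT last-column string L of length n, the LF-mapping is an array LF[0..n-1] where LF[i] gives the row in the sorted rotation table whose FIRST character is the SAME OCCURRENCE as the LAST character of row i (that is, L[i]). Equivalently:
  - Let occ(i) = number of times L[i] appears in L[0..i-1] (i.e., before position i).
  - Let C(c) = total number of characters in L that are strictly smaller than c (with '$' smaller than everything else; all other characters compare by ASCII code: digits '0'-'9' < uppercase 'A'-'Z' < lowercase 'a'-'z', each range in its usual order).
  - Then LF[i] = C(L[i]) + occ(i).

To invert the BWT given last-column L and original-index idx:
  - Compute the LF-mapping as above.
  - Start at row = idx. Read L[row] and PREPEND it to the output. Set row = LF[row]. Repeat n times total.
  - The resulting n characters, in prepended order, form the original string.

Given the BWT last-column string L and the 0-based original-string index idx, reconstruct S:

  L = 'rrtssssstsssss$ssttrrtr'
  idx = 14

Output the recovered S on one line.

Answer: ssssrtsssssssrtsrtttrr$

Derivation:
LF mapping: 1 2 18 6 7 8 9 10 19 11 12 13 14 15 0 16 17 20 21 3 4 22 5
Walk LF starting at row 14, prepending L[row]:
  step 1: row=14, L[14]='$', prepend. Next row=LF[14]=0
  step 2: row=0, L[0]='r', prepend. Next row=LF[0]=1
  step 3: row=1, L[1]='r', prepend. Next row=LF[1]=2
  step 4: row=2, L[2]='t', prepend. Next row=LF[2]=18
  step 5: row=18, L[18]='t', prepend. Next row=LF[18]=21
  step 6: row=21, L[21]='t', prepend. Next row=LF[21]=22
  step 7: row=22, L[22]='r', prepend. Next row=LF[22]=5
  step 8: row=5, L[5]='s', prepend. Next row=LF[5]=8
  step 9: row=8, L[8]='t', prepend. Next row=LF[8]=19
  step 10: row=19, L[19]='r', prepend. Next row=LF[19]=3
  step 11: row=3, L[3]='s', prepend. Next row=LF[3]=6
  step 12: row=6, L[6]='s', prepend. Next row=LF[6]=9
  step 13: row=9, L[9]='s', prepend. Next row=LF[9]=11
  step 14: row=11, L[11]='s', prepend. Next row=LF[11]=13
  step 15: row=13, L[13]='s', prepend. Next row=LF[13]=15
  step 16: row=15, L[15]='s', prepend. Next row=LF[15]=16
  step 17: row=16, L[16]='s', prepend. Next row=LF[16]=17
  step 18: row=17, L[17]='t', prepend. Next row=LF[17]=20
  step 19: row=20, L[20]='r', prepend. Next row=LF[20]=4
  step 20: row=4, L[4]='s', prepend. Next row=LF[4]=7
  step 21: row=7, L[7]='s', prepend. Next row=LF[7]=10
  step 22: row=10, L[10]='s', prepend. Next row=LF[10]=12
  step 23: row=12, L[12]='s', prepend. Next row=LF[12]=14
Reversed output: ssssrtsssssssrtsrtttrr$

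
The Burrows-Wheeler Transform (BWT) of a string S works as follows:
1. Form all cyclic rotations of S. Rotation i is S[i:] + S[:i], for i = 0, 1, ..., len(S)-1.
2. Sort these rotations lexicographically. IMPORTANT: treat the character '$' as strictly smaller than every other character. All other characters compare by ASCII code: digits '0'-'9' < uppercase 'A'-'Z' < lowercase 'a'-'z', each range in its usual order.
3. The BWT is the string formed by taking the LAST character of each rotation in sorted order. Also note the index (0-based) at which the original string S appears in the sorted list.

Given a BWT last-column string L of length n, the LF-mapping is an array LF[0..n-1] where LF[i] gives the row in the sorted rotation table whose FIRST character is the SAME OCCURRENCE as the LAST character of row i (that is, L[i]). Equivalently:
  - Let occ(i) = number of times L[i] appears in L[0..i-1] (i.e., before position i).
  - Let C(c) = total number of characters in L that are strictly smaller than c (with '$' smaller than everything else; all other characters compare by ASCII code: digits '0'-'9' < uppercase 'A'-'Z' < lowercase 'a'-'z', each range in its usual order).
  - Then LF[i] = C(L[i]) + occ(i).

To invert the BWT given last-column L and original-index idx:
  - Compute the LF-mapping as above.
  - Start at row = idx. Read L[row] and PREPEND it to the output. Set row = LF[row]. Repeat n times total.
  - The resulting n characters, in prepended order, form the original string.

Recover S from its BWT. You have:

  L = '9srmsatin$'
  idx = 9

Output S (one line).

LF mapping: 1 7 6 4 8 2 9 3 5 0
Walk LF starting at row 9, prepending L[row]:
  step 1: row=9, L[9]='$', prepend. Next row=LF[9]=0
  step 2: row=0, L[0]='9', prepend. Next row=LF[0]=1
  step 3: row=1, L[1]='s', prepend. Next row=LF[1]=7
  step 4: row=7, L[7]='i', prepend. Next row=LF[7]=3
  step 5: row=3, L[3]='m', prepend. Next row=LF[3]=4
  step 6: row=4, L[4]='s', prepend. Next row=LF[4]=8
  step 7: row=8, L[8]='n', prepend. Next row=LF[8]=5
  step 8: row=5, L[5]='a', prepend. Next row=LF[5]=2
  step 9: row=2, L[2]='r', prepend. Next row=LF[2]=6
  step 10: row=6, L[6]='t', prepend. Next row=LF[6]=9
Reversed output: transmis9$

Answer: transmis9$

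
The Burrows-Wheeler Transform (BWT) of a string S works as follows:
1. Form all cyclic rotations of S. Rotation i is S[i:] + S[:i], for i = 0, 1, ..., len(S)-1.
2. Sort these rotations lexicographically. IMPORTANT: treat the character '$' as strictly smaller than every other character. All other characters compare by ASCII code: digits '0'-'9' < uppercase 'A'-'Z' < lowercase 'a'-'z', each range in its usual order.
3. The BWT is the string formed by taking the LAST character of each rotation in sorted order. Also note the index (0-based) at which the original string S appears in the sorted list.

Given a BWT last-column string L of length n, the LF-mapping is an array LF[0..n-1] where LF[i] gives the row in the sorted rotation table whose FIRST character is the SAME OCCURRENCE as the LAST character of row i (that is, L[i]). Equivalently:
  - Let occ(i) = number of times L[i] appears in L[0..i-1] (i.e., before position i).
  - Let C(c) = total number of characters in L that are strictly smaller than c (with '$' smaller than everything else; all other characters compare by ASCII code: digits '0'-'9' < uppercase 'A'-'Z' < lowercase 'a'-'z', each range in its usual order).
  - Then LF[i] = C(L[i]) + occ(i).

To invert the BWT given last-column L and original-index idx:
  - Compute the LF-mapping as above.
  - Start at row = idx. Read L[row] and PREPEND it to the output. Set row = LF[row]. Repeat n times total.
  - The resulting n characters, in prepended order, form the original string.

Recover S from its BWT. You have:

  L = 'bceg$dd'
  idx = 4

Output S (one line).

LF mapping: 1 2 5 6 0 3 4
Walk LF starting at row 4, prepending L[row]:
  step 1: row=4, L[4]='$', prepend. Next row=LF[4]=0
  step 2: row=0, L[0]='b', prepend. Next row=LF[0]=1
  step 3: row=1, L[1]='c', prepend. Next row=LF[1]=2
  step 4: row=2, L[2]='e', prepend. Next row=LF[2]=5
  step 5: row=5, L[5]='d', prepend. Next row=LF[5]=3
  step 6: row=3, L[3]='g', prepend. Next row=LF[3]=6
  step 7: row=6, L[6]='d', prepend. Next row=LF[6]=4
Reversed output: dgdecb$

Answer: dgdecb$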